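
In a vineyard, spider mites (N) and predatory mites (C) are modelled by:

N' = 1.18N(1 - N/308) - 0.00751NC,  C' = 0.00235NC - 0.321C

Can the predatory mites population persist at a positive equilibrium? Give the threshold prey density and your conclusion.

The predator equation gives dC/dt > 0 only when N > 0.321/0.00235 = 137.
Without the predator, N → K = 308. Since 308 > 137, the predator can invade and persist.

Threshold N = 137; K > 137, so yes, the predator persists.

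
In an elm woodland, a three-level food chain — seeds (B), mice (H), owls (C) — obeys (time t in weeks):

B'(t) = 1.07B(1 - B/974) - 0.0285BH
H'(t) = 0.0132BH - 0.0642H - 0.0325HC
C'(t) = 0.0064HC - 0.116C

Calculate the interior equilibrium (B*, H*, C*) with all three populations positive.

B* ≈ 504, H* ≈ 18.1, C* ≈ 203

From dC/dt = 0: 0.0064H* = 0.116, so H* = 18.1.
From dB/dt = 0: 1.07(1 - B*/974) = 0.0285·18.1, giving B* = 974·(1 - 0.483) = 504.
From dH/dt = 0: 0.0132·504 - 0.0642 = 0.0325C*, so C* = 6.59/0.0325 = 203.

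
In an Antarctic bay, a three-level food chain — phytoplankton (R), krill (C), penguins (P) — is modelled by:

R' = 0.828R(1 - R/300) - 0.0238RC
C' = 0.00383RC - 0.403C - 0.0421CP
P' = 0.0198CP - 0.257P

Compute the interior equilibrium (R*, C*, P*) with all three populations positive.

From dP/dt = 0: 0.0198C* = 0.257, so C* = 13.
From dR/dt = 0: 0.828(1 - R*/300) = 0.0238·13, giving R* = 300·(1 - 0.373) = 188.
From dC/dt = 0: 0.00383·188 - 0.403 = 0.0421P*, so P* = 0.317/0.0421 = 7.54.

R* ≈ 188, C* ≈ 13, P* ≈ 7.54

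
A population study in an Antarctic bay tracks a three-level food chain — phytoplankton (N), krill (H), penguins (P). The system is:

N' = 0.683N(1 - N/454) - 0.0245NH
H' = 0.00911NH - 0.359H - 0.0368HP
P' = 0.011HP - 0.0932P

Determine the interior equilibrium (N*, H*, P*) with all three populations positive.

From dP/dt = 0: 0.011H* = 0.0932, so H* = 8.47.
From dN/dt = 0: 0.683(1 - N*/454) = 0.0245·8.47, giving N* = 454·(1 - 0.304) = 316.
From dH/dt = 0: 0.00911·316 - 0.359 = 0.0368P*, so P* = 2.52/0.0368 = 68.5.

N* ≈ 316, H* ≈ 8.47, P* ≈ 68.5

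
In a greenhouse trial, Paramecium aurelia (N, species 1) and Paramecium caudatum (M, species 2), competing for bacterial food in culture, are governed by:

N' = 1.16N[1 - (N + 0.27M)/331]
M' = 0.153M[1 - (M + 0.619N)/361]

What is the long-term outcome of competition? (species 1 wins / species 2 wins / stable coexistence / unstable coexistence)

Compare the nullcline intercepts: K1/α12 = 331/0.27 = 1230 > K2 = 361; K2/α21 = 361/0.619 = 583 > K1 = 331.
Since both inequalities hold, each species can invade when rare, so the interior equilibrium is stable.

stable coexistence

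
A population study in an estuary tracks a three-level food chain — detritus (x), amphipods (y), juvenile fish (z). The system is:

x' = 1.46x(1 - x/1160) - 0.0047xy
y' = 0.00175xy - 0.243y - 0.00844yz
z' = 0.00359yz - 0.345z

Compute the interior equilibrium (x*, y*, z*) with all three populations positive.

x* ≈ 801, y* ≈ 96.1, z* ≈ 137

From dz/dt = 0: 0.00359y* = 0.345, so y* = 96.1.
From dx/dt = 0: 1.46(1 - x*/1160) = 0.0047·96.1, giving x* = 1160·(1 - 0.309) = 801.
From dy/dt = 0: 0.00175·801 - 0.243 = 0.00844z*, so z* = 1.16/0.00844 = 137.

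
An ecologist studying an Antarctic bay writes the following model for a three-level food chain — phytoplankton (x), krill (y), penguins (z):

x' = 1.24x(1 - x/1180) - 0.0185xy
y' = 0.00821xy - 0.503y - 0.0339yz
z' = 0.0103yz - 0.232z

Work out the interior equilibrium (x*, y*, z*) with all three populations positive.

From dz/dt = 0: 0.0103y* = 0.232, so y* = 22.5.
From dx/dt = 0: 1.24(1 - x*/1180) = 0.0185·22.5, giving x* = 1180·(1 - 0.336) = 783.
From dy/dt = 0: 0.00821·783 - 0.503 = 0.0339z*, so z* = 5.93/0.0339 = 175.

x* ≈ 783, y* ≈ 22.5, z* ≈ 175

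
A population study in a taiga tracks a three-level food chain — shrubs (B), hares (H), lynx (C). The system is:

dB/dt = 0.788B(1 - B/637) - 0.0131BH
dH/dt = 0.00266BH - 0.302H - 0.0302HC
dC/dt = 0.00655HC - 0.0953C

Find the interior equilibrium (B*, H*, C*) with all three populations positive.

From dC/dt = 0: 0.00655H* = 0.0953, so H* = 14.5.
From dB/dt = 0: 0.788(1 - B*/637) = 0.0131·14.5, giving B* = 637·(1 - 0.242) = 483.
From dH/dt = 0: 0.00266·483 - 0.302 = 0.0302C*, so C* = 0.983/0.0302 = 32.5.

B* ≈ 483, H* ≈ 14.5, C* ≈ 32.5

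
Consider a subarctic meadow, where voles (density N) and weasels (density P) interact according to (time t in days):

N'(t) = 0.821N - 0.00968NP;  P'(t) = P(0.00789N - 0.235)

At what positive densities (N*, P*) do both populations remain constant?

N* ≈ 29.8, P* ≈ 84.8

Set dP/dt = 0 with P > 0: 0.00789N - 0.235 = 0, so N* = 0.235/0.00789 = 29.8.
Set dN/dt = 0 with N > 0: 0.821 - 0.00968P = 0, so P* = 0.821/0.00968 = 84.8.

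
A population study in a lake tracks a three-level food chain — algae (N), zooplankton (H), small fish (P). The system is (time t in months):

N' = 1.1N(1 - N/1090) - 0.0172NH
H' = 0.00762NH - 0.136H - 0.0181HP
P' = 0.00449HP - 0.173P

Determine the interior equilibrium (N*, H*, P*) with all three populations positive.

From dP/dt = 0: 0.00449H* = 0.173, so H* = 38.5.
From dN/dt = 0: 1.1(1 - N*/1090) = 0.0172·38.5, giving N* = 1090·(1 - 0.602) = 433.
From dH/dt = 0: 0.00762·433 - 0.136 = 0.0181P*, so P* = 3.17/0.0181 = 175.

N* ≈ 433, H* ≈ 38.5, P* ≈ 175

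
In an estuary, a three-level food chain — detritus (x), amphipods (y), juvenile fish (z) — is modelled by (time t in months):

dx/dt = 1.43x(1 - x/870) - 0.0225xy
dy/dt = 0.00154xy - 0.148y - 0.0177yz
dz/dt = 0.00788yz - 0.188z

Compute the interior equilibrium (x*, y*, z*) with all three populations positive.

x* ≈ 543, y* ≈ 23.9, z* ≈ 38.9

From dz/dt = 0: 0.00788y* = 0.188, so y* = 23.9.
From dx/dt = 0: 1.43(1 - x*/870) = 0.0225·23.9, giving x* = 870·(1 - 0.375) = 543.
From dy/dt = 0: 0.00154·543 - 0.148 = 0.0177z*, so z* = 0.689/0.0177 = 38.9.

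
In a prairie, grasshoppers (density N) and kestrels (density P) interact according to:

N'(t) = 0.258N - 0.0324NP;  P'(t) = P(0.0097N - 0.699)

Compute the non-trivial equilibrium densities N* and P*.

Set dP/dt = 0 with P > 0: 0.0097N - 0.699 = 0, so N* = 0.699/0.0097 = 72.1.
Set dN/dt = 0 with N > 0: 0.258 - 0.0324P = 0, so P* = 0.258/0.0324 = 7.96.

N* ≈ 72.1, P* ≈ 7.96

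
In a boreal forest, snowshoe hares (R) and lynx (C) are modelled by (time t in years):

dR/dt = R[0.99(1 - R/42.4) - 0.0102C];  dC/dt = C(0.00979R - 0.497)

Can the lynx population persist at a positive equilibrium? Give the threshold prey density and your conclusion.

Threshold R = 50.8; K < 50.8, so no, the predator goes extinct.

The predator equation gives dC/dt > 0 only when R > 0.497/0.00979 = 50.8.
Without the predator, R → K = 42.4. Since 42.4 < 50.8, the predator cannot invade.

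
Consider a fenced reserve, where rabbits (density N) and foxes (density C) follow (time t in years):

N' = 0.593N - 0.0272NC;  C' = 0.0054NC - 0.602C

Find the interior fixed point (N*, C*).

N* ≈ 111, C* ≈ 21.8

Set dC/dt = 0 with C > 0: 0.0054N - 0.602 = 0, so N* = 0.602/0.0054 = 111.
Set dN/dt = 0 with N > 0: 0.593 - 0.0272C = 0, so C* = 0.593/0.0272 = 21.8.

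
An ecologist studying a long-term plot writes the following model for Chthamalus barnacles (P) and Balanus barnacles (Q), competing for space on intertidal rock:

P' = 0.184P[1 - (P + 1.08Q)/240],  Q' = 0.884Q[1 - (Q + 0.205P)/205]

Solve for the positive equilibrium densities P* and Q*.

Setting both brackets to zero gives the nullclines P + 1.08Q = 240 and 0.205P + Q = 205.
Substituting Q = 205 - 0.205P into the first: P(1 - 1.08·0.205) = 240 - 1.08·205.
So P* = 18.6/0.779 = 23.9, and then Q* = 205 - 0.205·23.9 = 200.

P* ≈ 23.9, Q* ≈ 200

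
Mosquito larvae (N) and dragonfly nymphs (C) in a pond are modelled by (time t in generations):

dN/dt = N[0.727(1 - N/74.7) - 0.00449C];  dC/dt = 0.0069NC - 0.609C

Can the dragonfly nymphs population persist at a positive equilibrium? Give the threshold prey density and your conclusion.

The predator equation gives dC/dt > 0 only when N > 0.609/0.0069 = 88.3.
Without the predator, N → K = 74.7. Since 74.7 < 88.3, the predator cannot invade.

Threshold N = 88.3; K < 88.3, so no, the predator goes extinct.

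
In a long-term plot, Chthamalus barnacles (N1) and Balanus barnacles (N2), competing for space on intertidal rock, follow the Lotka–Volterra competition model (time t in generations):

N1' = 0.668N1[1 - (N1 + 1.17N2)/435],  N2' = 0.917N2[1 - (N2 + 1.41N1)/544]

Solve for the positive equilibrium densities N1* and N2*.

Setting both brackets to zero gives the nullclines N1 + 1.17N2 = 435 and 1.41N1 + N2 = 544.
Substituting N2 = 544 - 1.41N1 into the first: N1(1 - 1.17·1.41) = 435 - 1.17·544.
So N1* = -201/-0.65 = 310, and then N2* = 544 - 1.41·310 = 107.

N1* ≈ 310, N2* ≈ 107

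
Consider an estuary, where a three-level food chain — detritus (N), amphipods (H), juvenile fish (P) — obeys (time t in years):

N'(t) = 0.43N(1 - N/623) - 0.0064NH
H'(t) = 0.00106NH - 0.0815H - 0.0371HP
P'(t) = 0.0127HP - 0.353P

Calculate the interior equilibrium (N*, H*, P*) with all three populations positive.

N* ≈ 365, H* ≈ 27.8, P* ≈ 8.24

From dP/dt = 0: 0.0127H* = 0.353, so H* = 27.8.
From dN/dt = 0: 0.43(1 - N*/623) = 0.0064·27.8, giving N* = 623·(1 - 0.414) = 365.
From dH/dt = 0: 0.00106·365 - 0.0815 = 0.0371P*, so P* = 0.306/0.0371 = 8.24.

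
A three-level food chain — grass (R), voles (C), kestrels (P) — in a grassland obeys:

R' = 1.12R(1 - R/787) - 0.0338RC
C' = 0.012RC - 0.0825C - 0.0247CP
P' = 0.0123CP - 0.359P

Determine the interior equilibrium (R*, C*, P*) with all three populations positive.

From dP/dt = 0: 0.0123C* = 0.359, so C* = 29.2.
From dR/dt = 0: 1.12(1 - R*/787) = 0.0338·29.2, giving R* = 787·(1 - 0.881) = 93.8.
From dC/dt = 0: 0.012·93.8 - 0.0825 = 0.0247P*, so P* = 1.04/0.0247 = 42.2.

R* ≈ 93.8, C* ≈ 29.2, P* ≈ 42.2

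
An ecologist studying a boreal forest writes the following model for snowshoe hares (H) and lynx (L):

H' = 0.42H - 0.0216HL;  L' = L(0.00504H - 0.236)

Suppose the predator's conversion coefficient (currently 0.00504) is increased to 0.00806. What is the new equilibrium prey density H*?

H* ≈ 29.3

At the interior fixed point, setting dL/dt = 0 with L > 0 fixes H* = (predator death rate)/(HL coefficient) — independent of the other coefficients.
With the change, H* = 0.236/0.00806 = 29.3; it falls from 46.8.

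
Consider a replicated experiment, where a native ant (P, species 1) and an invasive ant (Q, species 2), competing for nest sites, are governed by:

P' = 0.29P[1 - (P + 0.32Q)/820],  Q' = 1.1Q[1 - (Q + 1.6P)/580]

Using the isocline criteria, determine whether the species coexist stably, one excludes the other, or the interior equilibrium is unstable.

Compare the nullcline intercepts: K1/α12 = 820/0.32 = 2560 > K2 = 580; K2/α21 = 580/1.6 = 362 < K1 = 820.
Since the inequalities point opposite ways, species 1 can invade but species 2 cannot.

species 1 excludes species 2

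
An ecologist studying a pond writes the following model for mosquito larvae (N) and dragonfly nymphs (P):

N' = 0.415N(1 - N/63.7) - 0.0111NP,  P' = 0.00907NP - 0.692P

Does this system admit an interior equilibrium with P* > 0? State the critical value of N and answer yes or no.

The predator equation gives dP/dt > 0 only when N > 0.692/0.00907 = 76.3.
Without the predator, N → K = 63.7. Since 63.7 < 76.3, the predator cannot invade.

Threshold N = 76.3; K < 76.3, so no, the predator goes extinct.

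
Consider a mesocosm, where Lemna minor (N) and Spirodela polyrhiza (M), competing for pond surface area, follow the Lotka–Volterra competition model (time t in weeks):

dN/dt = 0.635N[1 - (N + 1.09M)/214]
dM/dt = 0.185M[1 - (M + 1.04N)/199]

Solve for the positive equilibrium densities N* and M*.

N* ≈ 21.8, M* ≈ 176

Setting both brackets to zero gives the nullclines N + 1.09M = 214 and 1.04N + M = 199.
Substituting M = 199 - 1.04N into the first: N(1 - 1.09·1.04) = 214 - 1.09·199.
So N* = -2.91/-0.134 = 21.8, and then M* = 199 - 1.04·21.8 = 176.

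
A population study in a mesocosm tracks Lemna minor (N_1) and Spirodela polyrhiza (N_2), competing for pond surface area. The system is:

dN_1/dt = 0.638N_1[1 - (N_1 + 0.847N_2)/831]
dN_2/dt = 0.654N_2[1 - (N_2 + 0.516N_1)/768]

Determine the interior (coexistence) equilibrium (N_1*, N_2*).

Setting both brackets to zero gives the nullclines N_1 + 0.847N_2 = 831 and 0.516N_1 + N_2 = 768.
Substituting N_2 = 768 - 0.516N_1 into the first: N_1(1 - 0.847·0.516) = 831 - 0.847·768.
So N_1* = 181/0.563 = 321, and then N_2* = 768 - 0.516·321 = 603.

N_1* ≈ 321, N_2* ≈ 603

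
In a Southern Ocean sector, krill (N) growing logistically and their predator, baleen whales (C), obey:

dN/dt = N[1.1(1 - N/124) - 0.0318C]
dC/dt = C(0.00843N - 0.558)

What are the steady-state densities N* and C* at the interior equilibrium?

From dC/dt = 0 with C > 0: 0.00843N* = 0.558, so N* = 66.2.
Substitute into dN/dt = 0: 1.1(1 - 66.2/124) = 0.0318C*.
The bracket is 0.466, giving C* = 0.513/0.0318 = 16.1.

N* ≈ 66.2, C* ≈ 16.1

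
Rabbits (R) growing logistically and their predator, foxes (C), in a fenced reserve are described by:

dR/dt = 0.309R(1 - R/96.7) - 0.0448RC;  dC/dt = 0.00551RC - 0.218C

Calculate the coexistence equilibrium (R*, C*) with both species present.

From dC/dt = 0 with C > 0: 0.00551R* = 0.218, so R* = 39.6.
Substitute into dR/dt = 0: 0.309(1 - 39.6/96.7) = 0.0448C*.
The bracket is 0.591, giving C* = 0.183/0.0448 = 4.08.

R* ≈ 39.6, C* ≈ 4.08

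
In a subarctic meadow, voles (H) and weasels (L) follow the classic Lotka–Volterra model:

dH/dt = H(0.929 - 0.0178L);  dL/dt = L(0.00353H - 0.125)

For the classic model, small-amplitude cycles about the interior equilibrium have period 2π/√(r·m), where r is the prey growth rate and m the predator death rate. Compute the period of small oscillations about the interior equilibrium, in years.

Here r = 0.929 and m = 0.125, so r·m = 0.116.
ω = √0.116 = 0.341 per year, hence T = 2π/ω ≈ 18.4 years.

T ≈ 18.4 years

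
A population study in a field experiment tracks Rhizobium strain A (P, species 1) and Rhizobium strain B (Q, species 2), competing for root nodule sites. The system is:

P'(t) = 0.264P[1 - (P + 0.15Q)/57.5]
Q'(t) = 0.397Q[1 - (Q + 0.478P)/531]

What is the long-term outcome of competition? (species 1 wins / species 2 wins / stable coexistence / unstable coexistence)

species 2 excludes species 1

Compare the nullcline intercepts: K1/α12 = 57.5/0.15 = 383 < K2 = 531; K2/α21 = 531/0.478 = 1110 > K1 = 57.5.
Since the inequalities point opposite ways, species 2 can invade but species 1 cannot.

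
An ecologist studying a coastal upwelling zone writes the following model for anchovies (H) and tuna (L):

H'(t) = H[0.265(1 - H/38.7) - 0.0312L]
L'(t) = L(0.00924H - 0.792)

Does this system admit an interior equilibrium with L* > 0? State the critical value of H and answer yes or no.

The predator equation gives dL/dt > 0 only when H > 0.792/0.00924 = 85.7.
Without the predator, H → K = 38.7. Since 38.7 < 85.7, the predator cannot invade.

Threshold H = 85.7; K < 85.7, so no, the predator goes extinct.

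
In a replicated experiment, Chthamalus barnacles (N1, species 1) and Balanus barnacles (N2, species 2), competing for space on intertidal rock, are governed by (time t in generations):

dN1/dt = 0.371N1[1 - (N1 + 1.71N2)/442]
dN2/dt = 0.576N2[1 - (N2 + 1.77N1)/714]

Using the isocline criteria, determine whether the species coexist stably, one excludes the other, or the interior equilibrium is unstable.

unstable coexistence (outcome depends on initial conditions)

Compare the nullcline intercepts: K1/α12 = 442/1.71 = 258 < K2 = 714; K2/α21 = 714/1.77 = 403 < K1 = 442.
Since both are reversed, neither can invade when rare; the interior point is a saddle.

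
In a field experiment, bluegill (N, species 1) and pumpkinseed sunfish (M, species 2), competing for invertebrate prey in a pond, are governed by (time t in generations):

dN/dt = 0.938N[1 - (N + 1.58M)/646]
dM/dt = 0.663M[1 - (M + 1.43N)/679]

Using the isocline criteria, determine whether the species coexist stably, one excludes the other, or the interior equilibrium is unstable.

Compare the nullcline intercepts: K1/α12 = 646/1.58 = 409 < K2 = 679; K2/α21 = 679/1.43 = 475 < K1 = 646.
Since both are reversed, neither can invade when rare; the interior point is a saddle.

unstable coexistence (outcome depends on initial conditions)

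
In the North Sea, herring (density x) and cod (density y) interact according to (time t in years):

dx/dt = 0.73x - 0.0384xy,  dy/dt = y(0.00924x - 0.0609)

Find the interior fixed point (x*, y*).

x* ≈ 6.59, y* ≈ 19

Set dy/dt = 0 with y > 0: 0.00924x - 0.0609 = 0, so x* = 0.0609/0.00924 = 6.59.
Set dx/dt = 0 with x > 0: 0.73 - 0.0384y = 0, so y* = 0.73/0.0384 = 19.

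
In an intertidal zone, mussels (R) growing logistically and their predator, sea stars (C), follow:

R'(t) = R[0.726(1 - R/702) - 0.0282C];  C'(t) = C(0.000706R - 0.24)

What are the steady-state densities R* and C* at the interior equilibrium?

From dC/dt = 0 with C > 0: 0.000706R* = 0.24, so R* = 340.
Substitute into dR/dt = 0: 0.726(1 - 340/702) = 0.0282C*.
The bracket is 0.516, giving C* = 0.374/0.0282 = 13.3.

R* ≈ 340, C* ≈ 13.3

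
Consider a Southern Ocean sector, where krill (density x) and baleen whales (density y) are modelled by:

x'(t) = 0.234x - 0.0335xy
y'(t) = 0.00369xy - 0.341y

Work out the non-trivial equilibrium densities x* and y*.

Set dy/dt = 0 with y > 0: 0.00369x - 0.341 = 0, so x* = 0.341/0.00369 = 92.4.
Set dx/dt = 0 with x > 0: 0.234 - 0.0335y = 0, so y* = 0.234/0.0335 = 6.99.

x* ≈ 92.4, y* ≈ 6.99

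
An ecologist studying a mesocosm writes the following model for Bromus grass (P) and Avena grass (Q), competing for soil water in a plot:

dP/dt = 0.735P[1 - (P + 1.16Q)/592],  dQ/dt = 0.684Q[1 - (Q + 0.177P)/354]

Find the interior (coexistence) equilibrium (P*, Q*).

P* ≈ 228, Q* ≈ 314

Setting both brackets to zero gives the nullclines P + 1.16Q = 592 and 0.177P + Q = 354.
Substituting Q = 354 - 0.177P into the first: P(1 - 1.16·0.177) = 592 - 1.16·354.
So P* = 181/0.795 = 228, and then Q* = 354 - 0.177·228 = 314.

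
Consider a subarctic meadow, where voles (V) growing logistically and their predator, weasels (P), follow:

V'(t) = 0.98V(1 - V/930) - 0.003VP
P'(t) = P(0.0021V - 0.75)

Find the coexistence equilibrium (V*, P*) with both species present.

V* ≈ 357, P* ≈ 201

From dP/dt = 0 with P > 0: 0.0021V* = 0.75, so V* = 357.
Substitute into dV/dt = 0: 0.98(1 - 357/930) = 0.003P*.
The bracket is 0.616, giving P* = 0.604/0.003 = 201.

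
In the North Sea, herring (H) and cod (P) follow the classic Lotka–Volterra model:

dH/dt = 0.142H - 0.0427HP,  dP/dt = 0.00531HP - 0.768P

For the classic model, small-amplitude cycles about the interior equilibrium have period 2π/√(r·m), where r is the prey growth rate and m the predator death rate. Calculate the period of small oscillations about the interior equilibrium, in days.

T ≈ 19 days

Here r = 0.142 and m = 0.768, so r·m = 0.109.
ω = √0.109 = 0.33 per day, hence T = 2π/ω ≈ 19 days.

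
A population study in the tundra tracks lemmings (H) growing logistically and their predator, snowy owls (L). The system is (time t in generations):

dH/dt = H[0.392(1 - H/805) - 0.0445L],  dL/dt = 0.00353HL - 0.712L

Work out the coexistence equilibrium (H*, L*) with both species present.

From dL/dt = 0 with L > 0: 0.00353H* = 0.712, so H* = 202.
Substitute into dH/dt = 0: 0.392(1 - 202/805) = 0.0445L*.
The bracket is 0.749, giving L* = 0.294/0.0445 = 6.6.

H* ≈ 202, L* ≈ 6.6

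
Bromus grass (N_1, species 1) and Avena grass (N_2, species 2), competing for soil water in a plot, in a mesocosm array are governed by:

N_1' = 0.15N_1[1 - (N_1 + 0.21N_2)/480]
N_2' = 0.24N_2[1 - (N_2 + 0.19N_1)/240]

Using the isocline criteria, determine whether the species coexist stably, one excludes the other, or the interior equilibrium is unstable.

Compare the nullcline intercepts: K1/α12 = 480/0.21 = 2290 > K2 = 240; K2/α21 = 240/0.19 = 1260 > K1 = 480.
Since both inequalities hold, each species can invade when rare, so the interior equilibrium is stable.

stable coexistence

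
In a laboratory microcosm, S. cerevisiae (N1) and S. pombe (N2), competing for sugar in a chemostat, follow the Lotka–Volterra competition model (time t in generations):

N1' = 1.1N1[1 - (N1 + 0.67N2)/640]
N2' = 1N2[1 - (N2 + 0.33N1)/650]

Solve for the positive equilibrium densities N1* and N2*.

N1* ≈ 263, N2* ≈ 563

Setting both brackets to zero gives the nullclines N1 + 0.67N2 = 640 and 0.33N1 + N2 = 650.
Substituting N2 = 650 - 0.33N1 into the first: N1(1 - 0.67·0.33) = 640 - 0.67·650.
So N1* = 204/0.779 = 263, and then N2* = 650 - 0.33·263 = 563.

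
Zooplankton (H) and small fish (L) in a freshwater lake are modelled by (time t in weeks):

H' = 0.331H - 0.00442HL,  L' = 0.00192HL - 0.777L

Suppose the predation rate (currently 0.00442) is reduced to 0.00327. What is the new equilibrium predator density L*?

L* ≈ 101

At the interior fixed point, setting dH/dt = 0 with H > 0 fixes L* = (prey growth rate)/(HL coefficient) — independent of the other coefficients.
With the change, L* = 0.331/0.00327 = 101; it rises from 74.9.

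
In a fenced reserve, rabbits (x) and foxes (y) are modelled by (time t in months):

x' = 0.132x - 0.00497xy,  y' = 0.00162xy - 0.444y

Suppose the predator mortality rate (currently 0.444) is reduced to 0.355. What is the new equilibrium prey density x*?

At the interior fixed point, setting dy/dt = 0 with y > 0 fixes x* = (predator death rate)/(xy coefficient) — independent of the other coefficients.
With the change, x* = 0.355/0.00162 = 219; it falls from 274.

x* ≈ 219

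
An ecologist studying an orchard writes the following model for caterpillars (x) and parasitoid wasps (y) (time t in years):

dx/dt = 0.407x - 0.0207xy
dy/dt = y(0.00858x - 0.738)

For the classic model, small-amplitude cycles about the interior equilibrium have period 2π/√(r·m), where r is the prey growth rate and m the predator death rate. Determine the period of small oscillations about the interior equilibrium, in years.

Here r = 0.407 and m = 0.738, so r·m = 0.3.
ω = √0.3 = 0.548 per year, hence T = 2π/ω ≈ 11.5 years.

T ≈ 11.5 years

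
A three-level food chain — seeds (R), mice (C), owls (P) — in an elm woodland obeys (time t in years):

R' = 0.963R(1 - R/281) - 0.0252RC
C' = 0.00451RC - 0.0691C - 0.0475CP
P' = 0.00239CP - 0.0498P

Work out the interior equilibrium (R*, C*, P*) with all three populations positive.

R* ≈ 128, C* ≈ 20.8, P* ≈ 10.7

From dP/dt = 0: 0.00239C* = 0.0498, so C* = 20.8.
From dR/dt = 0: 0.963(1 - R*/281) = 0.0252·20.8, giving R* = 281·(1 - 0.545) = 128.
From dC/dt = 0: 0.00451·128 - 0.0691 = 0.0475P*, so P* = 0.507/0.0475 = 10.7.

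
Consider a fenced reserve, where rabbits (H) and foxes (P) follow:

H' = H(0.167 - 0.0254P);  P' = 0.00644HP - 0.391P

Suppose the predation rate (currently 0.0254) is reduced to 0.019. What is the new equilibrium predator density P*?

P* ≈ 8.79

At the interior fixed point, setting dH/dt = 0 with H > 0 fixes P* = (prey growth rate)/(HP coefficient) — independent of the other coefficients.
With the change, P* = 0.167/0.019 = 8.79; it rises from 6.57.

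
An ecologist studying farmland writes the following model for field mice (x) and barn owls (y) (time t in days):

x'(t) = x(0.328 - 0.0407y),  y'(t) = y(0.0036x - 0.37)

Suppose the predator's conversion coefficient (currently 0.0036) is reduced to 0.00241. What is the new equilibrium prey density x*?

x* ≈ 154

At the interior fixed point, setting dy/dt = 0 with y > 0 fixes x* = (predator death rate)/(xy coefficient) — independent of the other coefficients.
With the change, x* = 0.37/0.00241 = 154; it rises from 103.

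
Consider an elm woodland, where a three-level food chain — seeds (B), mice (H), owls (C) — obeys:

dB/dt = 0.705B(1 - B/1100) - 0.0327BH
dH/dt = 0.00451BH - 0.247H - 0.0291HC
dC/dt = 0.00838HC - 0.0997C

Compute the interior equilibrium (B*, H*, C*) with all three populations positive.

From dC/dt = 0: 0.00838H* = 0.0997, so H* = 11.9.
From dB/dt = 0: 0.705(1 - B*/1100) = 0.0327·11.9, giving B* = 1100·(1 - 0.552) = 493.
From dH/dt = 0: 0.00451·493 - 0.247 = 0.0291C*, so C* = 1.98/0.0291 = 67.9.

B* ≈ 493, H* ≈ 11.9, C* ≈ 67.9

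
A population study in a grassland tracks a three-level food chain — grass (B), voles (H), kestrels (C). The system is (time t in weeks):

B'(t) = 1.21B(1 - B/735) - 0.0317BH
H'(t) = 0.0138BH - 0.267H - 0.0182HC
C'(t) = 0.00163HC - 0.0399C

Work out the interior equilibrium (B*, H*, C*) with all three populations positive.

B* ≈ 264, H* ≈ 24.5, C* ≈ 185

From dC/dt = 0: 0.00163H* = 0.0399, so H* = 24.5.
From dB/dt = 0: 1.21(1 - B*/735) = 0.0317·24.5, giving B* = 735·(1 - 0.641) = 264.
From dH/dt = 0: 0.0138·264 - 0.267 = 0.0182C*, so C* = 3.37/0.0182 = 185.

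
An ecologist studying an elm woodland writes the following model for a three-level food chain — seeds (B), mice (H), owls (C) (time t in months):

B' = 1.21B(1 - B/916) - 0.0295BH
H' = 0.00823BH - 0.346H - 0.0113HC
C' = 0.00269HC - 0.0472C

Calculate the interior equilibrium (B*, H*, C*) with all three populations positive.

From dC/dt = 0: 0.00269H* = 0.0472, so H* = 17.5.
From dB/dt = 0: 1.21(1 - B*/916) = 0.0295·17.5, giving B* = 916·(1 - 0.428) = 524.
From dH/dt = 0: 0.00823·524 - 0.346 = 0.0113C*, so C* = 3.97/0.0113 = 351.

B* ≈ 524, H* ≈ 17.5, C* ≈ 351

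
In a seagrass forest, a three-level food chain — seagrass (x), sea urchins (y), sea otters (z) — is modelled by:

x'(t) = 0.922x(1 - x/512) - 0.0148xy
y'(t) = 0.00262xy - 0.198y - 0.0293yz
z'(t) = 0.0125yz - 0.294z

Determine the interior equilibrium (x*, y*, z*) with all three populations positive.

From dz/dt = 0: 0.0125y* = 0.294, so y* = 23.5.
From dx/dt = 0: 0.922(1 - x*/512) = 0.0148·23.5, giving x* = 512·(1 - 0.378) = 319.
From dy/dt = 0: 0.00262·319 - 0.198 = 0.0293z*, so z* = 0.637/0.0293 = 21.7.

x* ≈ 319, y* ≈ 23.5, z* ≈ 21.7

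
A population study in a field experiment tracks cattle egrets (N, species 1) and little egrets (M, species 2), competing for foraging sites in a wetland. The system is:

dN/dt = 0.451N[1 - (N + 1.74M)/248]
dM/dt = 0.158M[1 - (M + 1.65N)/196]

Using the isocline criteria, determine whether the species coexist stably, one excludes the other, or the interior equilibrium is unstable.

unstable coexistence (outcome depends on initial conditions)

Compare the nullcline intercepts: K1/α12 = 248/1.74 = 143 < K2 = 196; K2/α21 = 196/1.65 = 119 < K1 = 248.
Since both are reversed, neither can invade when rare; the interior point is a saddle.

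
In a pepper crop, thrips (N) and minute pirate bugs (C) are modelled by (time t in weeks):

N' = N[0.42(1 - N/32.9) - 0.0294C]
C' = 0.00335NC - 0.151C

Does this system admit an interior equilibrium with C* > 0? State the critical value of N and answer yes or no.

Threshold N = 45.1; K < 45.1, so no, the predator goes extinct.

The predator equation gives dC/dt > 0 only when N > 0.151/0.00335 = 45.1.
Without the predator, N → K = 32.9. Since 32.9 < 45.1, the predator cannot invade.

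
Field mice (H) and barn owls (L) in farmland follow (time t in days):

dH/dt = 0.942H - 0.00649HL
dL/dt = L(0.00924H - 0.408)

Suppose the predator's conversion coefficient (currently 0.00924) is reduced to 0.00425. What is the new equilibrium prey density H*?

At the interior fixed point, setting dL/dt = 0 with L > 0 fixes H* = (predator death rate)/(HL coefficient) — independent of the other coefficients.
With the change, H* = 0.408/0.00425 = 96; it rises from 44.2.

H* ≈ 96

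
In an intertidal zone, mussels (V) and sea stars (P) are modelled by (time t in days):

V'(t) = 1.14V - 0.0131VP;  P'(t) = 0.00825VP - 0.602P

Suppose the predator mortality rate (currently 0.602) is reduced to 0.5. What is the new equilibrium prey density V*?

At the interior fixed point, setting dP/dt = 0 with P > 0 fixes V* = (predator death rate)/(VP coefficient) — independent of the other coefficients.
With the change, V* = 0.5/0.00825 = 60.6; it falls from 73.

V* ≈ 60.6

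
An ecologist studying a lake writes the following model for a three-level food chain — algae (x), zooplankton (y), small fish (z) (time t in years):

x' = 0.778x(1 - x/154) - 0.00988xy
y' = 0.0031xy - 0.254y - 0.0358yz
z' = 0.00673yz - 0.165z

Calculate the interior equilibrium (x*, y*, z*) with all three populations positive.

x* ≈ 106, y* ≈ 24.5, z* ≈ 2.09

From dz/dt = 0: 0.00673y* = 0.165, so y* = 24.5.
From dx/dt = 0: 0.778(1 - x*/154) = 0.00988·24.5, giving x* = 154·(1 - 0.311) = 106.
From dy/dt = 0: 0.0031·106 - 0.254 = 0.0358z*, so z* = 0.0748/0.0358 = 2.09.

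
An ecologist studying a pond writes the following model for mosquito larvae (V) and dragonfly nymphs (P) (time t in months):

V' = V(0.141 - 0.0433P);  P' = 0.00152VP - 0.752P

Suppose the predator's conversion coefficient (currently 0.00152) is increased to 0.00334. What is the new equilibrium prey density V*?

At the interior fixed point, setting dP/dt = 0 with P > 0 fixes V* = (predator death rate)/(VP coefficient) — independent of the other coefficients.
With the change, V* = 0.752/0.00334 = 225; it falls from 495.

V* ≈ 225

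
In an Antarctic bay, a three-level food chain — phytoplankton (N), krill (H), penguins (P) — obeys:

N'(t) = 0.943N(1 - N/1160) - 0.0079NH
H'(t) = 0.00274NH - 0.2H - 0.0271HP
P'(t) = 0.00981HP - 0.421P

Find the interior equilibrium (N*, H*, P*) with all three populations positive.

N* ≈ 743, H* ≈ 42.9, P* ≈ 67.7

From dP/dt = 0: 0.00981H* = 0.421, so H* = 42.9.
From dN/dt = 0: 0.943(1 - N*/1160) = 0.0079·42.9, giving N* = 1160·(1 - 0.36) = 743.
From dH/dt = 0: 0.00274·743 - 0.2 = 0.0271P*, so P* = 1.84/0.0271 = 67.7.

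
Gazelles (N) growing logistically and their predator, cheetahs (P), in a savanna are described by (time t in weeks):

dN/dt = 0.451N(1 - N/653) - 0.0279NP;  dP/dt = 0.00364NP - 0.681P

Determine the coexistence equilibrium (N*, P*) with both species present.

From dP/dt = 0 with P > 0: 0.00364N* = 0.681, so N* = 187.
Substitute into dN/dt = 0: 0.451(1 - 187/653) = 0.0279P*.
The bracket is 0.713, giving P* = 0.322/0.0279 = 11.5.

N* ≈ 187, P* ≈ 11.5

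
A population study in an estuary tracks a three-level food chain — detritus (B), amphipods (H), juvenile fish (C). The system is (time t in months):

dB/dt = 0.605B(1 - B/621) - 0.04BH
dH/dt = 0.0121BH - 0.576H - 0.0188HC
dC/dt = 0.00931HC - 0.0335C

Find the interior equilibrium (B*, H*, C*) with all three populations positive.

From dC/dt = 0: 0.00931H* = 0.0335, so H* = 3.6.
From dB/dt = 0: 0.605(1 - B*/621) = 0.04·3.6, giving B* = 621·(1 - 0.238) = 473.
From dH/dt = 0: 0.0121·473 - 0.576 = 0.0188C*, so C* = 5.15/0.0188 = 274.

B* ≈ 473, H* ≈ 3.6, C* ≈ 274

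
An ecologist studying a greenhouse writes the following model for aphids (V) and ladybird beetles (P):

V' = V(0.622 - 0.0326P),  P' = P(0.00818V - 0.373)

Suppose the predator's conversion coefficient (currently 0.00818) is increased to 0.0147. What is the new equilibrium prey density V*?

At the interior fixed point, setting dP/dt = 0 with P > 0 fixes V* = (predator death rate)/(VP coefficient) — independent of the other coefficients.
With the change, V* = 0.373/0.0147 = 25.4; it falls from 45.6.

V* ≈ 25.4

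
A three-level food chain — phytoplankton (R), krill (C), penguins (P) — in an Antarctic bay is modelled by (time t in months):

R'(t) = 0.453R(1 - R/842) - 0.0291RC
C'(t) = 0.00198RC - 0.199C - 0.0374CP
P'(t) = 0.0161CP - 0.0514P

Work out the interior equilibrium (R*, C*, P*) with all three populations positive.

R* ≈ 669, C* ≈ 3.19, P* ≈ 30.1

From dP/dt = 0: 0.0161C* = 0.0514, so C* = 3.19.
From dR/dt = 0: 0.453(1 - R*/842) = 0.0291·3.19, giving R* = 842·(1 - 0.205) = 669.
From dC/dt = 0: 0.00198·669 - 0.199 = 0.0374P*, so P* = 1.13/0.0374 = 30.1.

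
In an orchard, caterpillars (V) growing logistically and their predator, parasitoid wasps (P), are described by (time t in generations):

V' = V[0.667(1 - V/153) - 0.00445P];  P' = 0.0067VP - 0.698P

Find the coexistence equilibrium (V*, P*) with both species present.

V* ≈ 104, P* ≈ 47.8

From dP/dt = 0 with P > 0: 0.0067V* = 0.698, so V* = 104.
Substitute into dV/dt = 0: 0.667(1 - 104/153) = 0.00445P*.
The bracket is 0.319, giving P* = 0.213/0.00445 = 47.8.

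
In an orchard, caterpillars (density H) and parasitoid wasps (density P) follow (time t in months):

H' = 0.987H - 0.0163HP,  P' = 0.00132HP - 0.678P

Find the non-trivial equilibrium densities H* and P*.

H* ≈ 514, P* ≈ 60.6

Set dP/dt = 0 with P > 0: 0.00132H - 0.678 = 0, so H* = 0.678/0.00132 = 514.
Set dH/dt = 0 with H > 0: 0.987 - 0.0163P = 0, so P* = 0.987/0.0163 = 60.6.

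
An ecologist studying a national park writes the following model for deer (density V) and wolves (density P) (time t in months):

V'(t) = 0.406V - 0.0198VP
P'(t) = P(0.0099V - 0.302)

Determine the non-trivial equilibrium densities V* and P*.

V* ≈ 30.5, P* ≈ 20.5

Set dP/dt = 0 with P > 0: 0.0099V - 0.302 = 0, so V* = 0.302/0.0099 = 30.5.
Set dV/dt = 0 with V > 0: 0.406 - 0.0198P = 0, so P* = 0.406/0.0198 = 20.5.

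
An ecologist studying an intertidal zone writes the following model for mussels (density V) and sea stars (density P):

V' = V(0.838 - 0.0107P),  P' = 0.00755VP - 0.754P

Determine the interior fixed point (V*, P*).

V* ≈ 99.9, P* ≈ 78.3

Set dP/dt = 0 with P > 0: 0.00755V - 0.754 = 0, so V* = 0.754/0.00755 = 99.9.
Set dV/dt = 0 with V > 0: 0.838 - 0.0107P = 0, so P* = 0.838/0.0107 = 78.3.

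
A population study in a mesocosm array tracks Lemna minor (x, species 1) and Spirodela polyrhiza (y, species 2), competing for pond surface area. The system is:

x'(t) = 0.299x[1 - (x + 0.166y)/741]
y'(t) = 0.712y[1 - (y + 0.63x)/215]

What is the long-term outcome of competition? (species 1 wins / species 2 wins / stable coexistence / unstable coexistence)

species 1 excludes species 2

Compare the nullcline intercepts: K1/α12 = 741/0.166 = 4460 > K2 = 215; K2/α21 = 215/0.63 = 341 < K1 = 741.
Since the inequalities point opposite ways, species 1 can invade but species 2 cannot.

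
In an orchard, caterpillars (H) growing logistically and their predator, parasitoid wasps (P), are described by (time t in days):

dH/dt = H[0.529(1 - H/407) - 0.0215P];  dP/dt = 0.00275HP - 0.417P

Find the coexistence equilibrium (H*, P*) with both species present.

H* ≈ 152, P* ≈ 15.4

From dP/dt = 0 with P > 0: 0.00275H* = 0.417, so H* = 152.
Substitute into dH/dt = 0: 0.529(1 - 152/407) = 0.0215P*.
The bracket is 0.627, giving P* = 0.332/0.0215 = 15.4.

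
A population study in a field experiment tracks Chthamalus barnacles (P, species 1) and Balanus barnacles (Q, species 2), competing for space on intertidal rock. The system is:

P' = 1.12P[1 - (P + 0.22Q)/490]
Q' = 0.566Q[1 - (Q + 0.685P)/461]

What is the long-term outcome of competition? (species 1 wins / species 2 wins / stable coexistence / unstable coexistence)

stable coexistence

Compare the nullcline intercepts: K1/α12 = 490/0.22 = 2230 > K2 = 461; K2/α21 = 461/0.685 = 673 > K1 = 490.
Since both inequalities hold, each species can invade when rare, so the interior equilibrium is stable.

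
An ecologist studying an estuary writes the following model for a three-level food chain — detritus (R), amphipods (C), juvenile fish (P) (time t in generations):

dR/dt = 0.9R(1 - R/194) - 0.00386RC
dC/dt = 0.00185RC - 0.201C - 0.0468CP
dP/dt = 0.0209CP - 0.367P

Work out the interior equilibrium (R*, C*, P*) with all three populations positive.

R* ≈ 179, C* ≈ 17.6, P* ≈ 2.8

From dP/dt = 0: 0.0209C* = 0.367, so C* = 17.6.
From dR/dt = 0: 0.9(1 - R*/194) = 0.00386·17.6, giving R* = 194·(1 - 0.0753) = 179.
From dC/dt = 0: 0.00185·179 - 0.201 = 0.0468P*, so P* = 0.131/0.0468 = 2.8.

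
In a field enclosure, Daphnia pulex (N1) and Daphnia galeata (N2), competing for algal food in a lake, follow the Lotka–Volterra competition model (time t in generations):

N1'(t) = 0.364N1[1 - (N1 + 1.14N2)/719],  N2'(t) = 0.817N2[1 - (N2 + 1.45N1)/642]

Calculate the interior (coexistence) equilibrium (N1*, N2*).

N1* ≈ 19.7, N2* ≈ 613

Setting both brackets to zero gives the nullclines N1 + 1.14N2 = 719 and 1.45N1 + N2 = 642.
Substituting N2 = 642 - 1.45N1 into the first: N1(1 - 1.14·1.45) = 719 - 1.14·642.
So N1* = -12.9/-0.653 = 19.7, and then N2* = 642 - 1.45·19.7 = 613.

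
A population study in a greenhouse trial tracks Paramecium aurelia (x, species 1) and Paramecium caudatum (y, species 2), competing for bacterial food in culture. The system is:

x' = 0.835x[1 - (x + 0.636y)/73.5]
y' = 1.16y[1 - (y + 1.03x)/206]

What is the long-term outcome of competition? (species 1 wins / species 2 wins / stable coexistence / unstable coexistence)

Compare the nullcline intercepts: K1/α12 = 73.5/0.636 = 116 < K2 = 206; K2/α21 = 206/1.03 = 200 > K1 = 73.5.
Since the inequalities point opposite ways, species 2 can invade but species 1 cannot.

species 2 excludes species 1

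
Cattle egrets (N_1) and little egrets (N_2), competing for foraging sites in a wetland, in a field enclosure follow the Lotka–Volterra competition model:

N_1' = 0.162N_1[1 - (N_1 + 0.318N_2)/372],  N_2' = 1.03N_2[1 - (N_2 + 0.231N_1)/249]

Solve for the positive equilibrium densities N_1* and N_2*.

N_1* ≈ 316, N_2* ≈ 176

Setting both brackets to zero gives the nullclines N_1 + 0.318N_2 = 372 and 0.231N_1 + N_2 = 249.
Substituting N_2 = 249 - 0.231N_1 into the first: N_1(1 - 0.318·0.231) = 372 - 0.318·249.
So N_1* = 293/0.927 = 316, and then N_2* = 249 - 0.231·316 = 176.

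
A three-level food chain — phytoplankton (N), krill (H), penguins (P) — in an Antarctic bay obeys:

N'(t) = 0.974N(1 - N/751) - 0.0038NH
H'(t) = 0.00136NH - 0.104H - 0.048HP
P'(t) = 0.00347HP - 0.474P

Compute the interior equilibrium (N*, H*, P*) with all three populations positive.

N* ≈ 351, H* ≈ 137, P* ≈ 7.77

From dP/dt = 0: 0.00347H* = 0.474, so H* = 137.
From dN/dt = 0: 0.974(1 - N*/751) = 0.0038·137, giving N* = 751·(1 - 0.533) = 351.
From dH/dt = 0: 0.00136·351 - 0.104 = 0.048P*, so P* = 0.373/0.048 = 7.77.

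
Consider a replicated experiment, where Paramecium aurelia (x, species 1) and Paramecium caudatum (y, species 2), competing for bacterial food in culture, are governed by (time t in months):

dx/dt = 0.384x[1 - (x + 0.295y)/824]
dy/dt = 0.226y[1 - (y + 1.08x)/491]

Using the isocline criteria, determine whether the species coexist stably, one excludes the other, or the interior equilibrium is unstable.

Compare the nullcline intercepts: K1/α12 = 824/0.295 = 2790 > K2 = 491; K2/α21 = 491/1.08 = 455 < K1 = 824.
Since the inequalities point opposite ways, species 1 can invade but species 2 cannot.

species 1 excludes species 2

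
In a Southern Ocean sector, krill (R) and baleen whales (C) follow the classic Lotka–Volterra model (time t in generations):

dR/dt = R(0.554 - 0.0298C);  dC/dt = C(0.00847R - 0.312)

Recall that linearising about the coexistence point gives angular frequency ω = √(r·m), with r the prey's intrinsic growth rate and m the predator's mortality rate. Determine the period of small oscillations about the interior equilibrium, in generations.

T ≈ 15.1 generations

Here r = 0.554 and m = 0.312, so r·m = 0.173.
ω = √0.173 = 0.416 per generation, hence T = 2π/ω ≈ 15.1 generations.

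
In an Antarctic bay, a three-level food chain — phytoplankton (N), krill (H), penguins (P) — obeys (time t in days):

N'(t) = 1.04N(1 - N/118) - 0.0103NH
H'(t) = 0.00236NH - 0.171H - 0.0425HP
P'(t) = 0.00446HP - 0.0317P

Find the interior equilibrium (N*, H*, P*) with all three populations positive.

From dP/dt = 0: 0.00446H* = 0.0317, so H* = 7.11.
From dN/dt = 0: 1.04(1 - N*/118) = 0.0103·7.11, giving N* = 118·(1 - 0.0704) = 110.
From dH/dt = 0: 0.00236·110 - 0.171 = 0.0425P*, so P* = 0.0879/0.0425 = 2.07.

N* ≈ 110, H* ≈ 7.11, P* ≈ 2.07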